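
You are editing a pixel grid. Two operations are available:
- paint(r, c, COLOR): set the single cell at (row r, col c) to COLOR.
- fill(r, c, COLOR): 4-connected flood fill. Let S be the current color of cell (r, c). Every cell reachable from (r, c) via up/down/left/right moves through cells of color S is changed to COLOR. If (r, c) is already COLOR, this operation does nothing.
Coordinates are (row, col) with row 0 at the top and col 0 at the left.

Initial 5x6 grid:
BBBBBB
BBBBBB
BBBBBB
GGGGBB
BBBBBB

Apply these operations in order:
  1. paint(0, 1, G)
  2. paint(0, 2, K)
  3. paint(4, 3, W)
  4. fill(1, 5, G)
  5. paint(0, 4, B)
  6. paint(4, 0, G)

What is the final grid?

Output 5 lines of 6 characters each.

Answer: GGKGBG
GGGGGG
GGGGGG
GGGGGG
GBBWGG

Derivation:
After op 1 paint(0,1,G):
BGBBBB
BBBBBB
BBBBBB
GGGGBB
BBBBBB
After op 2 paint(0,2,K):
BGKBBB
BBBBBB
BBBBBB
GGGGBB
BBBBBB
After op 3 paint(4,3,W):
BGKBBB
BBBBBB
BBBBBB
GGGGBB
BBBWBB
After op 4 fill(1,5,G) [20 cells changed]:
GGKGGG
GGGGGG
GGGGGG
GGGGGG
BBBWGG
After op 5 paint(0,4,B):
GGKGBG
GGGGGG
GGGGGG
GGGGGG
BBBWGG
After op 6 paint(4,0,G):
GGKGBG
GGGGGG
GGGGGG
GGGGGG
GBBWGG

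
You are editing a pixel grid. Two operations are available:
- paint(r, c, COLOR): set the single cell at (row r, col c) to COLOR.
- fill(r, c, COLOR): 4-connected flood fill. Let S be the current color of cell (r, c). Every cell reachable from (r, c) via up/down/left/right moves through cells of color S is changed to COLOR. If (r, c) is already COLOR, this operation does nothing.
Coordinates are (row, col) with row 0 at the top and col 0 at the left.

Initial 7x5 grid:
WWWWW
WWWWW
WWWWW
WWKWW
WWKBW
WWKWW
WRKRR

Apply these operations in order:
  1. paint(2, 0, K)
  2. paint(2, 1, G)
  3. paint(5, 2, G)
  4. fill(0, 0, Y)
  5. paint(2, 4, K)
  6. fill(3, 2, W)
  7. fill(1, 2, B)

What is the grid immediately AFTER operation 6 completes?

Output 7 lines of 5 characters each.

Answer: YYYYY
YYYYY
KGYYK
WWWYY
WWWBY
WWGYY
WRKRR

Derivation:
After op 1 paint(2,0,K):
WWWWW
WWWWW
KWWWW
WWKWW
WWKBW
WWKWW
WRKRR
After op 2 paint(2,1,G):
WWWWW
WWWWW
KGWWW
WWKWW
WWKBW
WWKWW
WRKRR
After op 3 paint(5,2,G):
WWWWW
WWWWW
KGWWW
WWKWW
WWKBW
WWGWW
WRKRR
After op 4 fill(0,0,Y) [18 cells changed]:
YYYYY
YYYYY
KGYYY
WWKYY
WWKBY
WWGYY
WRKRR
After op 5 paint(2,4,K):
YYYYY
YYYYY
KGYYK
WWKYY
WWKBY
WWGYY
WRKRR
After op 6 fill(3,2,W) [2 cells changed]:
YYYYY
YYYYY
KGYYK
WWWYY
WWWBY
WWGYY
WRKRR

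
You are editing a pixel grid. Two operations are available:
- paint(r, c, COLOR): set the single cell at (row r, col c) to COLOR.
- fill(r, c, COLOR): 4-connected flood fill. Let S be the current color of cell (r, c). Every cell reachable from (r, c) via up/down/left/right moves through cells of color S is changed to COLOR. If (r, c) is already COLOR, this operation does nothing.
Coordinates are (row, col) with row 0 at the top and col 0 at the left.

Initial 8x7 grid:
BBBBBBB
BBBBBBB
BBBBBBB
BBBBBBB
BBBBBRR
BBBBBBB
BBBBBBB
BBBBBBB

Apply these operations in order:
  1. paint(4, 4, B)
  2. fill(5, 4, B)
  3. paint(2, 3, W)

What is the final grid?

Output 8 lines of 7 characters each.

After op 1 paint(4,4,B):
BBBBBBB
BBBBBBB
BBBBBBB
BBBBBBB
BBBBBRR
BBBBBBB
BBBBBBB
BBBBBBB
After op 2 fill(5,4,B) [0 cells changed]:
BBBBBBB
BBBBBBB
BBBBBBB
BBBBBBB
BBBBBRR
BBBBBBB
BBBBBBB
BBBBBBB
After op 3 paint(2,3,W):
BBBBBBB
BBBBBBB
BBBWBBB
BBBBBBB
BBBBBRR
BBBBBBB
BBBBBBB
BBBBBBB

Answer: BBBBBBB
BBBBBBB
BBBWBBB
BBBBBBB
BBBBBRR
BBBBBBB
BBBBBBB
BBBBBBB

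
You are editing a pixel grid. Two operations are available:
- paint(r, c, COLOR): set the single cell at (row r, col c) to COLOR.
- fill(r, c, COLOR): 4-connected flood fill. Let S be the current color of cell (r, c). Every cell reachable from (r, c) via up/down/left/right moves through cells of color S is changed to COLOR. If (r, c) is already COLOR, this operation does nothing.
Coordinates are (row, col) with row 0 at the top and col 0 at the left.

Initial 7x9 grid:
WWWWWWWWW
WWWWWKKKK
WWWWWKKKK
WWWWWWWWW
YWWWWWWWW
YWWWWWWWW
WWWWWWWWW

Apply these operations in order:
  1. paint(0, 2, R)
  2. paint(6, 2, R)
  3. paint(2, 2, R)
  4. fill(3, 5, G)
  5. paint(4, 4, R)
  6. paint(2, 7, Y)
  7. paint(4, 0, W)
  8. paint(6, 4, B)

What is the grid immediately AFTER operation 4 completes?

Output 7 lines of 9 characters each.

After op 1 paint(0,2,R):
WWRWWWWWW
WWWWWKKKK
WWWWWKKKK
WWWWWWWWW
YWWWWWWWW
YWWWWWWWW
WWWWWWWWW
After op 2 paint(6,2,R):
WWRWWWWWW
WWWWWKKKK
WWWWWKKKK
WWWWWWWWW
YWWWWWWWW
YWWWWWWWW
WWRWWWWWW
After op 3 paint(2,2,R):
WWRWWWWWW
WWWWWKKKK
WWRWWKKKK
WWWWWWWWW
YWWWWWWWW
YWWWWWWWW
WWRWWWWWW
After op 4 fill(3,5,G) [50 cells changed]:
GGRGGGGGG
GGGGGKKKK
GGRGGKKKK
GGGGGGGGG
YGGGGGGGG
YGGGGGGGG
GGRGGGGGG

Answer: GGRGGGGGG
GGGGGKKKK
GGRGGKKKK
GGGGGGGGG
YGGGGGGGG
YGGGGGGGG
GGRGGGGGG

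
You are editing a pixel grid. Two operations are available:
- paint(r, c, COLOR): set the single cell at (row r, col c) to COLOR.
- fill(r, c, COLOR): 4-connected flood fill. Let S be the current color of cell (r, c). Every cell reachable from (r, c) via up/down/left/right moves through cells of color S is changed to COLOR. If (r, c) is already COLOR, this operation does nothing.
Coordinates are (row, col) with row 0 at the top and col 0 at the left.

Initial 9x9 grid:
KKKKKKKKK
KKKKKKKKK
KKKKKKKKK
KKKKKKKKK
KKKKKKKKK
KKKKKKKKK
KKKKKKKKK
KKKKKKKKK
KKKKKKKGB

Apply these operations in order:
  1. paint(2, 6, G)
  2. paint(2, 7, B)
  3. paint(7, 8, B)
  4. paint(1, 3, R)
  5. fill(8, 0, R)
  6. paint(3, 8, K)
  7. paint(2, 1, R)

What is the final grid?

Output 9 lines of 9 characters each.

After op 1 paint(2,6,G):
KKKKKKKKK
KKKKKKKKK
KKKKKKGKK
KKKKKKKKK
KKKKKKKKK
KKKKKKKKK
KKKKKKKKK
KKKKKKKKK
KKKKKKKGB
After op 2 paint(2,7,B):
KKKKKKKKK
KKKKKKKKK
KKKKKKGBK
KKKKKKKKK
KKKKKKKKK
KKKKKKKKK
KKKKKKKKK
KKKKKKKKK
KKKKKKKGB
After op 3 paint(7,8,B):
KKKKKKKKK
KKKKKKKKK
KKKKKKGBK
KKKKKKKKK
KKKKKKKKK
KKKKKKKKK
KKKKKKKKK
KKKKKKKKB
KKKKKKKGB
After op 4 paint(1,3,R):
KKKKKKKKK
KKKRKKKKK
KKKKKKGBK
KKKKKKKKK
KKKKKKKKK
KKKKKKKKK
KKKKKKKKK
KKKKKKKKB
KKKKKKKGB
After op 5 fill(8,0,R) [75 cells changed]:
RRRRRRRRR
RRRRRRRRR
RRRRRRGBR
RRRRRRRRR
RRRRRRRRR
RRRRRRRRR
RRRRRRRRR
RRRRRRRRB
RRRRRRRGB
After op 6 paint(3,8,K):
RRRRRRRRR
RRRRRRRRR
RRRRRRGBR
RRRRRRRRK
RRRRRRRRR
RRRRRRRRR
RRRRRRRRR
RRRRRRRRB
RRRRRRRGB
After op 7 paint(2,1,R):
RRRRRRRRR
RRRRRRRRR
RRRRRRGBR
RRRRRRRRK
RRRRRRRRR
RRRRRRRRR
RRRRRRRRR
RRRRRRRRB
RRRRRRRGB

Answer: RRRRRRRRR
RRRRRRRRR
RRRRRRGBR
RRRRRRRRK
RRRRRRRRR
RRRRRRRRR
RRRRRRRRR
RRRRRRRRB
RRRRRRRGB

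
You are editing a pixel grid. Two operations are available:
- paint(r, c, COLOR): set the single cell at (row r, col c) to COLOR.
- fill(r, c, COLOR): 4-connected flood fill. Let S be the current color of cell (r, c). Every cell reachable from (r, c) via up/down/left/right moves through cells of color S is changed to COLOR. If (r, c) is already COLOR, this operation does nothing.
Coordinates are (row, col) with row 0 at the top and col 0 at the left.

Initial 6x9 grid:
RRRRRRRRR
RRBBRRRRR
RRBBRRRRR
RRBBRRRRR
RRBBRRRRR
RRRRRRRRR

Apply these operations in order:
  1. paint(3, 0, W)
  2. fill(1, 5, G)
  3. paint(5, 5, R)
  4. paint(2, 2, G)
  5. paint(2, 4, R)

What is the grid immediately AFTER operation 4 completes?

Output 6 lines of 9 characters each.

Answer: GGGGGGGGG
GGBBGGGGG
GGGBGGGGG
WGBBGGGGG
GGBBGGGGG
GGGGGRGGG

Derivation:
After op 1 paint(3,0,W):
RRRRRRRRR
RRBBRRRRR
RRBBRRRRR
WRBBRRRRR
RRBBRRRRR
RRRRRRRRR
After op 2 fill(1,5,G) [45 cells changed]:
GGGGGGGGG
GGBBGGGGG
GGBBGGGGG
WGBBGGGGG
GGBBGGGGG
GGGGGGGGG
After op 3 paint(5,5,R):
GGGGGGGGG
GGBBGGGGG
GGBBGGGGG
WGBBGGGGG
GGBBGGGGG
GGGGGRGGG
After op 4 paint(2,2,G):
GGGGGGGGG
GGBBGGGGG
GGGBGGGGG
WGBBGGGGG
GGBBGGGGG
GGGGGRGGG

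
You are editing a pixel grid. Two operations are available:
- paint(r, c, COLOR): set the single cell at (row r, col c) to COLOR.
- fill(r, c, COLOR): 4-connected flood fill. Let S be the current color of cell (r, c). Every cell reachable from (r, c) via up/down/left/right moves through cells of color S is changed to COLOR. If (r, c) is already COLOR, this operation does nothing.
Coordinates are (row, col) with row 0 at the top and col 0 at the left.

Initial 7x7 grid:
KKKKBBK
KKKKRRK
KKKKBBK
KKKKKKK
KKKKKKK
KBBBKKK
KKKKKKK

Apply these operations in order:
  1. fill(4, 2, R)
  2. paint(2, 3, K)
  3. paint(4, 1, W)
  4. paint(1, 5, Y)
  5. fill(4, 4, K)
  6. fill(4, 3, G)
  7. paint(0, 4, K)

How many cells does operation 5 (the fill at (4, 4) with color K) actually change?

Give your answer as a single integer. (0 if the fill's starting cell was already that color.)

Answer: 39

Derivation:
After op 1 fill(4,2,R) [40 cells changed]:
RRRRBBR
RRRRRRR
RRRRBBR
RRRRRRR
RRRRRRR
RBBBRRR
RRRRRRR
After op 2 paint(2,3,K):
RRRRBBR
RRRRRRR
RRRKBBR
RRRRRRR
RRRRRRR
RBBBRRR
RRRRRRR
After op 3 paint(4,1,W):
RRRRBBR
RRRRRRR
RRRKBBR
RRRRRRR
RWRRRRR
RBBBRRR
RRRRRRR
After op 4 paint(1,5,Y):
RRRRBBR
RRRRRYR
RRRKBBR
RRRRRRR
RWRRRRR
RBBBRRR
RRRRRRR
After op 5 fill(4,4,K) [39 cells changed]:
KKKKBBK
KKKKKYK
KKKKBBK
KKKKKKK
KWKKKKK
KBBBKKK
KKKKKKK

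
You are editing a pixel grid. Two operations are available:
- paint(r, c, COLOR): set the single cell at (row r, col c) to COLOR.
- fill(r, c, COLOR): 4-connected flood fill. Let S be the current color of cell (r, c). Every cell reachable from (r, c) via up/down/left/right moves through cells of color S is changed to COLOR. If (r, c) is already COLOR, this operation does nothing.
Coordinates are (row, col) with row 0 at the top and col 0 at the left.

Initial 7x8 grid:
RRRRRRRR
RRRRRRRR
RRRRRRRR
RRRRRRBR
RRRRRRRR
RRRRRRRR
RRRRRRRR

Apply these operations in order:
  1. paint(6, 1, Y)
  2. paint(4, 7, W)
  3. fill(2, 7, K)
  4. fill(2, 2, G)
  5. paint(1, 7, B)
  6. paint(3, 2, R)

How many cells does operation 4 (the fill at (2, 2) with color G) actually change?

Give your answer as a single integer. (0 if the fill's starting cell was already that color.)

Answer: 53

Derivation:
After op 1 paint(6,1,Y):
RRRRRRRR
RRRRRRRR
RRRRRRRR
RRRRRRBR
RRRRRRRR
RRRRRRRR
RYRRRRRR
After op 2 paint(4,7,W):
RRRRRRRR
RRRRRRRR
RRRRRRRR
RRRRRRBR
RRRRRRRW
RRRRRRRR
RYRRRRRR
After op 3 fill(2,7,K) [53 cells changed]:
KKKKKKKK
KKKKKKKK
KKKKKKKK
KKKKKKBK
KKKKKKKW
KKKKKKKK
KYKKKKKK
After op 4 fill(2,2,G) [53 cells changed]:
GGGGGGGG
GGGGGGGG
GGGGGGGG
GGGGGGBG
GGGGGGGW
GGGGGGGG
GYGGGGGG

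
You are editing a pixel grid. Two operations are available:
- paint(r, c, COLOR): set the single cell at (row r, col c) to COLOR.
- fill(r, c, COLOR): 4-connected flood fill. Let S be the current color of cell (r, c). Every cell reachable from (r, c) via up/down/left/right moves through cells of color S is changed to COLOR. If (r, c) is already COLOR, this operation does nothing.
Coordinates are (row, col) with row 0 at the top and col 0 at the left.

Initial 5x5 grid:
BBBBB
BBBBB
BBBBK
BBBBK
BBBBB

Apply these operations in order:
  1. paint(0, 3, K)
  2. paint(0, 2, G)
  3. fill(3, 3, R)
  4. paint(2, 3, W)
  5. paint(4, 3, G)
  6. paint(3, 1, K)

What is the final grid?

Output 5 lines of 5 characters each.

Answer: RRGKR
RRRRR
RRRWK
RKRRK
RRRGR

Derivation:
After op 1 paint(0,3,K):
BBBKB
BBBBB
BBBBK
BBBBK
BBBBB
After op 2 paint(0,2,G):
BBGKB
BBBBB
BBBBK
BBBBK
BBBBB
After op 3 fill(3,3,R) [21 cells changed]:
RRGKR
RRRRR
RRRRK
RRRRK
RRRRR
After op 4 paint(2,3,W):
RRGKR
RRRRR
RRRWK
RRRRK
RRRRR
After op 5 paint(4,3,G):
RRGKR
RRRRR
RRRWK
RRRRK
RRRGR
After op 6 paint(3,1,K):
RRGKR
RRRRR
RRRWK
RKRRK
RRRGR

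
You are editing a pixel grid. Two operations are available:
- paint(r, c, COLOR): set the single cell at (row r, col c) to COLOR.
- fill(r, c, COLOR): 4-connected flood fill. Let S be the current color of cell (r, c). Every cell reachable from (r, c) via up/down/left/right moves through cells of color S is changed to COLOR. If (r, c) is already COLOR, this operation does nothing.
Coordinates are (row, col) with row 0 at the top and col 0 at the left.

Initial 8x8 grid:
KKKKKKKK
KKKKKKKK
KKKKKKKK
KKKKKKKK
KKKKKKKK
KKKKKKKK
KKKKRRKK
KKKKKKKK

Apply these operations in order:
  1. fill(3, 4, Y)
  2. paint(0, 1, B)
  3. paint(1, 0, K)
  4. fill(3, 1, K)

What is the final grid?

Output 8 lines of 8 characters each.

After op 1 fill(3,4,Y) [62 cells changed]:
YYYYYYYY
YYYYYYYY
YYYYYYYY
YYYYYYYY
YYYYYYYY
YYYYYYYY
YYYYRRYY
YYYYYYYY
After op 2 paint(0,1,B):
YBYYYYYY
YYYYYYYY
YYYYYYYY
YYYYYYYY
YYYYYYYY
YYYYYYYY
YYYYRRYY
YYYYYYYY
After op 3 paint(1,0,K):
YBYYYYYY
KYYYYYYY
YYYYYYYY
YYYYYYYY
YYYYYYYY
YYYYYYYY
YYYYRRYY
YYYYYYYY
After op 4 fill(3,1,K) [59 cells changed]:
YBKKKKKK
KKKKKKKK
KKKKKKKK
KKKKKKKK
KKKKKKKK
KKKKKKKK
KKKKRRKK
KKKKKKKK

Answer: YBKKKKKK
KKKKKKKK
KKKKKKKK
KKKKKKKK
KKKKKKKK
KKKKKKKK
KKKKRRKK
KKKKKKKK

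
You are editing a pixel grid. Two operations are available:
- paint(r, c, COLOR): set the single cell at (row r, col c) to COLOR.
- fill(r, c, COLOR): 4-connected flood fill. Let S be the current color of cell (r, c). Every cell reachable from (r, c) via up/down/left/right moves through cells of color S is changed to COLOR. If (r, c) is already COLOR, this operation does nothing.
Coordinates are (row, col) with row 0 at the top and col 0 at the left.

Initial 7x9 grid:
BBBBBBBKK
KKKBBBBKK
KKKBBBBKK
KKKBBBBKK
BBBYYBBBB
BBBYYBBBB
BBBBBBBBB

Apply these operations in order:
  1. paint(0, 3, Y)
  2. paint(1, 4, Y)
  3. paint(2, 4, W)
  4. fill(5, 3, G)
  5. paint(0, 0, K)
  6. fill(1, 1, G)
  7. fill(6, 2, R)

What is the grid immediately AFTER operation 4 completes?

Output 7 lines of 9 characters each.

Answer: BBBYBBBKK
KKKBYBBKK
KKKBWBBKK
KKKBBBBKK
BBBGGBBBB
BBBGGBBBB
BBBBBBBBB

Derivation:
After op 1 paint(0,3,Y):
BBBYBBBKK
KKKBBBBKK
KKKBBBBKK
KKKBBBBKK
BBBYYBBBB
BBBYYBBBB
BBBBBBBBB
After op 2 paint(1,4,Y):
BBBYBBBKK
KKKBYBBKK
KKKBBBBKK
KKKBBBBKK
BBBYYBBBB
BBBYYBBBB
BBBBBBBBB
After op 3 paint(2,4,W):
BBBYBBBKK
KKKBYBBKK
KKKBWBBKK
KKKBBBBKK
BBBYYBBBB
BBBYYBBBB
BBBBBBBBB
After op 4 fill(5,3,G) [4 cells changed]:
BBBYBBBKK
KKKBYBBKK
KKKBWBBKK
KKKBBBBKK
BBBGGBBBB
BBBGGBBBB
BBBBBBBBB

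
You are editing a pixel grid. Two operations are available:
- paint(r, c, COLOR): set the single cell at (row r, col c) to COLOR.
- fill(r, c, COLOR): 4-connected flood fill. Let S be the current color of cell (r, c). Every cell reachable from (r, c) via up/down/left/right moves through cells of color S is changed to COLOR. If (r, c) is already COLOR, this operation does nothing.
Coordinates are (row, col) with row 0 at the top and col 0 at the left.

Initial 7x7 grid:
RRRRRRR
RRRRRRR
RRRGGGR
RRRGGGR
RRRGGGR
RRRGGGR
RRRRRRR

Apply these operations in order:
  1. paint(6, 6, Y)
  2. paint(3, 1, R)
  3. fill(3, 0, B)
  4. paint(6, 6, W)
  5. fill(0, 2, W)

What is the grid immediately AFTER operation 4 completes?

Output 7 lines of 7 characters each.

Answer: BBBBBBB
BBBBBBB
BBBGGGB
BBBGGGB
BBBGGGB
BBBGGGB
BBBBBBW

Derivation:
After op 1 paint(6,6,Y):
RRRRRRR
RRRRRRR
RRRGGGR
RRRGGGR
RRRGGGR
RRRGGGR
RRRRRRY
After op 2 paint(3,1,R):
RRRRRRR
RRRRRRR
RRRGGGR
RRRGGGR
RRRGGGR
RRRGGGR
RRRRRRY
After op 3 fill(3,0,B) [36 cells changed]:
BBBBBBB
BBBBBBB
BBBGGGB
BBBGGGB
BBBGGGB
BBBGGGB
BBBBBBY
After op 4 paint(6,6,W):
BBBBBBB
BBBBBBB
BBBGGGB
BBBGGGB
BBBGGGB
BBBGGGB
BBBBBBW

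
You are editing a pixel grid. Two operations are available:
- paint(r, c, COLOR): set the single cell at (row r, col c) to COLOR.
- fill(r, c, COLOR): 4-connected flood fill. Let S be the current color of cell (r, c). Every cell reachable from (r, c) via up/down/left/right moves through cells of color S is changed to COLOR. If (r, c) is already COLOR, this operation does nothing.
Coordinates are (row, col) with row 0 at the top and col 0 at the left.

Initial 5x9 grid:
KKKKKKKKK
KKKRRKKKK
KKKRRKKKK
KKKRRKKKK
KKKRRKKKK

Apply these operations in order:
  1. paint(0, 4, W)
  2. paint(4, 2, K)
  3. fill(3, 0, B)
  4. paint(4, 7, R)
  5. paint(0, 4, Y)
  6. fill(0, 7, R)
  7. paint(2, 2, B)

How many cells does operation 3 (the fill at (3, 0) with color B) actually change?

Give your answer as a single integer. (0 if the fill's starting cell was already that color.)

Answer: 16

Derivation:
After op 1 paint(0,4,W):
KKKKWKKKK
KKKRRKKKK
KKKRRKKKK
KKKRRKKKK
KKKRRKKKK
After op 2 paint(4,2,K):
KKKKWKKKK
KKKRRKKKK
KKKRRKKKK
KKKRRKKKK
KKKRRKKKK
After op 3 fill(3,0,B) [16 cells changed]:
BBBBWKKKK
BBBRRKKKK
BBBRRKKKK
BBBRRKKKK
BBBRRKKKK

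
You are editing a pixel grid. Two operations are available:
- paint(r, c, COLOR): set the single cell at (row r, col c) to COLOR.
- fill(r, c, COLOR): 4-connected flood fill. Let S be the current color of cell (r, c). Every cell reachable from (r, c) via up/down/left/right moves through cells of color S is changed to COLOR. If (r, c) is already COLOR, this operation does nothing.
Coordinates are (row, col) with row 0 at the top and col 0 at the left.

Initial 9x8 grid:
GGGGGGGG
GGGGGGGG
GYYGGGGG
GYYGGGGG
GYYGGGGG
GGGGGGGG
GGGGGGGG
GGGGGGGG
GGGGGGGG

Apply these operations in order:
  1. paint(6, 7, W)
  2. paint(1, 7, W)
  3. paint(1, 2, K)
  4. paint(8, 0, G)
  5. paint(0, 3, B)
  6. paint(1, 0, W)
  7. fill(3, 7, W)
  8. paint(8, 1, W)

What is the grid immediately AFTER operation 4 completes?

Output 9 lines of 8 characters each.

Answer: GGGGGGGG
GGKGGGGW
GYYGGGGG
GYYGGGGG
GYYGGGGG
GGGGGGGG
GGGGGGGW
GGGGGGGG
GGGGGGGG

Derivation:
After op 1 paint(6,7,W):
GGGGGGGG
GGGGGGGG
GYYGGGGG
GYYGGGGG
GYYGGGGG
GGGGGGGG
GGGGGGGW
GGGGGGGG
GGGGGGGG
After op 2 paint(1,7,W):
GGGGGGGG
GGGGGGGW
GYYGGGGG
GYYGGGGG
GYYGGGGG
GGGGGGGG
GGGGGGGW
GGGGGGGG
GGGGGGGG
After op 3 paint(1,2,K):
GGGGGGGG
GGKGGGGW
GYYGGGGG
GYYGGGGG
GYYGGGGG
GGGGGGGG
GGGGGGGW
GGGGGGGG
GGGGGGGG
After op 4 paint(8,0,G):
GGGGGGGG
GGKGGGGW
GYYGGGGG
GYYGGGGG
GYYGGGGG
GGGGGGGG
GGGGGGGW
GGGGGGGG
GGGGGGGG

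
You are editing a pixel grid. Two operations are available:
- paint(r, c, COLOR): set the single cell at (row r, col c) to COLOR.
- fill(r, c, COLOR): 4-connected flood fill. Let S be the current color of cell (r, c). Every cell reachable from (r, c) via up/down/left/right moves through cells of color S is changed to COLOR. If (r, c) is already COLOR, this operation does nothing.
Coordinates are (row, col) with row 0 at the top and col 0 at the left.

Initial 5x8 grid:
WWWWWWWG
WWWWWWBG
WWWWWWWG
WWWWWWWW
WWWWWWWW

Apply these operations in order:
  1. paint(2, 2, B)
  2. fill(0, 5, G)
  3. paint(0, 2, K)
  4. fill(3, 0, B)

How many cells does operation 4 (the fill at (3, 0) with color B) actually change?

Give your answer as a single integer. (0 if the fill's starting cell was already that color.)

After op 1 paint(2,2,B):
WWWWWWWG
WWWWWWBG
WWBWWWWG
WWWWWWWW
WWWWWWWW
After op 2 fill(0,5,G) [35 cells changed]:
GGGGGGGG
GGGGGGBG
GGBGGGGG
GGGGGGGG
GGGGGGGG
After op 3 paint(0,2,K):
GGKGGGGG
GGGGGGBG
GGBGGGGG
GGGGGGGG
GGGGGGGG
After op 4 fill(3,0,B) [37 cells changed]:
BBKBBBBB
BBBBBBBB
BBBBBBBB
BBBBBBBB
BBBBBBBB

Answer: 37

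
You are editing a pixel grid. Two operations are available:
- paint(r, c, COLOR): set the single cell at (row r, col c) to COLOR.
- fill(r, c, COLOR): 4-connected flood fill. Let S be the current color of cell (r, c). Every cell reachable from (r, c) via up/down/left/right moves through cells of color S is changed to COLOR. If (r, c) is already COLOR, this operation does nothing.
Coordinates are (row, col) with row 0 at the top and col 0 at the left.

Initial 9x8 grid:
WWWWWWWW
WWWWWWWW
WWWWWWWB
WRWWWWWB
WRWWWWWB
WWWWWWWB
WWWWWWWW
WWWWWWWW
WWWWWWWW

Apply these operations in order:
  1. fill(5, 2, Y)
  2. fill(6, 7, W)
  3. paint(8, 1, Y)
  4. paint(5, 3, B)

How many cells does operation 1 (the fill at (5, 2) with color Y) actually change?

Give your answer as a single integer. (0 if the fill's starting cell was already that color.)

Answer: 66

Derivation:
After op 1 fill(5,2,Y) [66 cells changed]:
YYYYYYYY
YYYYYYYY
YYYYYYYB
YRYYYYYB
YRYYYYYB
YYYYYYYB
YYYYYYYY
YYYYYYYY
YYYYYYYY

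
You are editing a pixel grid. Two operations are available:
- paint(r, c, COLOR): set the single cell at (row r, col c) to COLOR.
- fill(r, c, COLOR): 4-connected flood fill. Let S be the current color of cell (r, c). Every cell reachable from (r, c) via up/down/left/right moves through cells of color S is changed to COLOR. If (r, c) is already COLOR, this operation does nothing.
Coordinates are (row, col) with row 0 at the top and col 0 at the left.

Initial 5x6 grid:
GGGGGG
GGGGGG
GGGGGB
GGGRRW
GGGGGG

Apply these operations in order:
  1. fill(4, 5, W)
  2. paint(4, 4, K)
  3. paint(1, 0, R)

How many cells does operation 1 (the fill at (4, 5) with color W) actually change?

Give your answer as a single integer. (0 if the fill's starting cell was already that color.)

After op 1 fill(4,5,W) [26 cells changed]:
WWWWWW
WWWWWW
WWWWWB
WWWRRW
WWWWWW

Answer: 26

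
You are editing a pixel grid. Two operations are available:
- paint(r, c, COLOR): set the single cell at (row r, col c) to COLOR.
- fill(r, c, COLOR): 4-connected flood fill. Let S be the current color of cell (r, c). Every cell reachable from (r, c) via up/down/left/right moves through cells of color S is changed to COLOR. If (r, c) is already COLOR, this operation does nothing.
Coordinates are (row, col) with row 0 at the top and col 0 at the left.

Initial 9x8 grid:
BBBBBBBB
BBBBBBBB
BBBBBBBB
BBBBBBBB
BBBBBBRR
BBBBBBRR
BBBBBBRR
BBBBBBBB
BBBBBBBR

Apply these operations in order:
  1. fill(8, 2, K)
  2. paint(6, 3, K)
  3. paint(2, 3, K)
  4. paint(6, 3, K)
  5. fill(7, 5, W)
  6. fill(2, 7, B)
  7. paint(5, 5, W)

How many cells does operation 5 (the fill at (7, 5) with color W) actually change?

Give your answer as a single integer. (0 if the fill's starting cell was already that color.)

After op 1 fill(8,2,K) [65 cells changed]:
KKKKKKKK
KKKKKKKK
KKKKKKKK
KKKKKKKK
KKKKKKRR
KKKKKKRR
KKKKKKRR
KKKKKKKK
KKKKKKKR
After op 2 paint(6,3,K):
KKKKKKKK
KKKKKKKK
KKKKKKKK
KKKKKKKK
KKKKKKRR
KKKKKKRR
KKKKKKRR
KKKKKKKK
KKKKKKKR
After op 3 paint(2,3,K):
KKKKKKKK
KKKKKKKK
KKKKKKKK
KKKKKKKK
KKKKKKRR
KKKKKKRR
KKKKKKRR
KKKKKKKK
KKKKKKKR
After op 4 paint(6,3,K):
KKKKKKKK
KKKKKKKK
KKKKKKKK
KKKKKKKK
KKKKKKRR
KKKKKKRR
KKKKKKRR
KKKKKKKK
KKKKKKKR
After op 5 fill(7,5,W) [65 cells changed]:
WWWWWWWW
WWWWWWWW
WWWWWWWW
WWWWWWWW
WWWWWWRR
WWWWWWRR
WWWWWWRR
WWWWWWWW
WWWWWWWR

Answer: 65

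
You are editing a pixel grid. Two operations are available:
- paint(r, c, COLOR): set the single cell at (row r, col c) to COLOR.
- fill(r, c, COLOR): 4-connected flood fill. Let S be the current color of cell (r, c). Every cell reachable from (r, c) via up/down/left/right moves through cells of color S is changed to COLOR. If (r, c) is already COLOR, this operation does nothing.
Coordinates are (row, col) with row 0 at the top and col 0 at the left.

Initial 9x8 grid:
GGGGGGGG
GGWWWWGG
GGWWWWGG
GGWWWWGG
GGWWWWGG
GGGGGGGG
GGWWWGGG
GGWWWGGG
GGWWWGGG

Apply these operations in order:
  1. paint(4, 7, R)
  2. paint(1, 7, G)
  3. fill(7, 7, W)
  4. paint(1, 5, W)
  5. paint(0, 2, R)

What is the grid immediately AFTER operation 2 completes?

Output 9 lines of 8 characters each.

Answer: GGGGGGGG
GGWWWWGG
GGWWWWGG
GGWWWWGG
GGWWWWGR
GGGGGGGG
GGWWWGGG
GGWWWGGG
GGWWWGGG

Derivation:
After op 1 paint(4,7,R):
GGGGGGGG
GGWWWWGG
GGWWWWGG
GGWWWWGG
GGWWWWGR
GGGGGGGG
GGWWWGGG
GGWWWGGG
GGWWWGGG
After op 2 paint(1,7,G):
GGGGGGGG
GGWWWWGG
GGWWWWGG
GGWWWWGG
GGWWWWGR
GGGGGGGG
GGWWWGGG
GGWWWGGG
GGWWWGGG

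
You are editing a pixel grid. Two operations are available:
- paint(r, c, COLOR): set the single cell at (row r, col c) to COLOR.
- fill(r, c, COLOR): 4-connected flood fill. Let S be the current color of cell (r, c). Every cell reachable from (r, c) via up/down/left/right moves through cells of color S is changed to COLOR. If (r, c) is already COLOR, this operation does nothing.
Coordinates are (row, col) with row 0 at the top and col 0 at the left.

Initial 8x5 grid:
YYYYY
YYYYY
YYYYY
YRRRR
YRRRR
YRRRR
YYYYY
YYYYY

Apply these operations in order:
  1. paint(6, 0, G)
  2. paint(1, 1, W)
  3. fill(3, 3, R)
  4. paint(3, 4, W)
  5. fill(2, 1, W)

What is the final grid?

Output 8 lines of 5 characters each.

Answer: WWWWW
WWWWW
WWWWW
WRRRW
WRRRR
WRRRR
GYYYY
YYYYY

Derivation:
After op 1 paint(6,0,G):
YYYYY
YYYYY
YYYYY
YRRRR
YRRRR
YRRRR
GYYYY
YYYYY
After op 2 paint(1,1,W):
YYYYY
YWYYY
YYYYY
YRRRR
YRRRR
YRRRR
GYYYY
YYYYY
After op 3 fill(3,3,R) [0 cells changed]:
YYYYY
YWYYY
YYYYY
YRRRR
YRRRR
YRRRR
GYYYY
YYYYY
After op 4 paint(3,4,W):
YYYYY
YWYYY
YYYYY
YRRRW
YRRRR
YRRRR
GYYYY
YYYYY
After op 5 fill(2,1,W) [17 cells changed]:
WWWWW
WWWWW
WWWWW
WRRRW
WRRRR
WRRRR
GYYYY
YYYYY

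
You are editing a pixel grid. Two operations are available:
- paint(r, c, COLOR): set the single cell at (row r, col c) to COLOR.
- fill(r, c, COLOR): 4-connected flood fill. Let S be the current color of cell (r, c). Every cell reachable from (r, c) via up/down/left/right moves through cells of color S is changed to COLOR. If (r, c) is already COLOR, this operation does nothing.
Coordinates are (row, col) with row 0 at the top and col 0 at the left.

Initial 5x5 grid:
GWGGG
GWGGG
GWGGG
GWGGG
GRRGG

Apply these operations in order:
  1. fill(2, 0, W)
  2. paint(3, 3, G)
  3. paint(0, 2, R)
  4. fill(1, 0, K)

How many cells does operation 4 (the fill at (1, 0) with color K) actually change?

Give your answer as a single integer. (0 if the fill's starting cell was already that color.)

Answer: 9

Derivation:
After op 1 fill(2,0,W) [5 cells changed]:
WWGGG
WWGGG
WWGGG
WWGGG
WRRGG
After op 2 paint(3,3,G):
WWGGG
WWGGG
WWGGG
WWGGG
WRRGG
After op 3 paint(0,2,R):
WWRGG
WWGGG
WWGGG
WWGGG
WRRGG
After op 4 fill(1,0,K) [9 cells changed]:
KKRGG
KKGGG
KKGGG
KKGGG
KRRGG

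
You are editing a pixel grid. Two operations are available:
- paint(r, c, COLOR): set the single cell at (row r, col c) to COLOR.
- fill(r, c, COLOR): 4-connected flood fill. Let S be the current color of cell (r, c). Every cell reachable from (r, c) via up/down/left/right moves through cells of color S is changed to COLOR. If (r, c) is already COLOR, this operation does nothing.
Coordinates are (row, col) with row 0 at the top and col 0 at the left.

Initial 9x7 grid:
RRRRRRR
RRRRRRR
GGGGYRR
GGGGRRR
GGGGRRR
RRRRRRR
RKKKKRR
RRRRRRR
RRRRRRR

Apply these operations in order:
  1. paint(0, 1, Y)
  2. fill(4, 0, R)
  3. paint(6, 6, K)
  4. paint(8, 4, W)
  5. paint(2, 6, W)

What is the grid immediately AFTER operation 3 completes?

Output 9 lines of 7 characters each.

Answer: RYRRRRR
RRRRRRR
RRRRYRR
RRRRRRR
RRRRRRR
RRRRRRR
RKKKKRK
RRRRRRR
RRRRRRR

Derivation:
After op 1 paint(0,1,Y):
RYRRRRR
RRRRRRR
GGGGYRR
GGGGRRR
GGGGRRR
RRRRRRR
RKKKKRR
RRRRRRR
RRRRRRR
After op 2 fill(4,0,R) [12 cells changed]:
RYRRRRR
RRRRRRR
RRRRYRR
RRRRRRR
RRRRRRR
RRRRRRR
RKKKKRR
RRRRRRR
RRRRRRR
After op 3 paint(6,6,K):
RYRRRRR
RRRRRRR
RRRRYRR
RRRRRRR
RRRRRRR
RRRRRRR
RKKKKRK
RRRRRRR
RRRRRRR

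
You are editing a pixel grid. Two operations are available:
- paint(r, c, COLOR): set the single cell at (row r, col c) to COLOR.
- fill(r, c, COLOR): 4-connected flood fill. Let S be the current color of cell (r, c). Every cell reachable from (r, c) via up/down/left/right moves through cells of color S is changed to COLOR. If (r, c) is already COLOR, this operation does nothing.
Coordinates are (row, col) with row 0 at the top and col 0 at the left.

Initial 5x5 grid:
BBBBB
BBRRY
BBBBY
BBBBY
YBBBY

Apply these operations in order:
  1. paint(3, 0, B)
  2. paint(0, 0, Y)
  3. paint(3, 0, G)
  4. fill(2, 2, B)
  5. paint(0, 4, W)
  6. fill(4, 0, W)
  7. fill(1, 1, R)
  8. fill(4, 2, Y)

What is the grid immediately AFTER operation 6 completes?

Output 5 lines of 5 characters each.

Answer: YBBBW
BBRRY
BBBBY
GBBBY
WBBBY

Derivation:
After op 1 paint(3,0,B):
BBBBB
BBRRY
BBBBY
BBBBY
YBBBY
After op 2 paint(0,0,Y):
YBBBB
BBRRY
BBBBY
BBBBY
YBBBY
After op 3 paint(3,0,G):
YBBBB
BBRRY
BBBBY
GBBBY
YBBBY
After op 4 fill(2,2,B) [0 cells changed]:
YBBBB
BBRRY
BBBBY
GBBBY
YBBBY
After op 5 paint(0,4,W):
YBBBW
BBRRY
BBBBY
GBBBY
YBBBY
After op 6 fill(4,0,W) [1 cells changed]:
YBBBW
BBRRY
BBBBY
GBBBY
WBBBY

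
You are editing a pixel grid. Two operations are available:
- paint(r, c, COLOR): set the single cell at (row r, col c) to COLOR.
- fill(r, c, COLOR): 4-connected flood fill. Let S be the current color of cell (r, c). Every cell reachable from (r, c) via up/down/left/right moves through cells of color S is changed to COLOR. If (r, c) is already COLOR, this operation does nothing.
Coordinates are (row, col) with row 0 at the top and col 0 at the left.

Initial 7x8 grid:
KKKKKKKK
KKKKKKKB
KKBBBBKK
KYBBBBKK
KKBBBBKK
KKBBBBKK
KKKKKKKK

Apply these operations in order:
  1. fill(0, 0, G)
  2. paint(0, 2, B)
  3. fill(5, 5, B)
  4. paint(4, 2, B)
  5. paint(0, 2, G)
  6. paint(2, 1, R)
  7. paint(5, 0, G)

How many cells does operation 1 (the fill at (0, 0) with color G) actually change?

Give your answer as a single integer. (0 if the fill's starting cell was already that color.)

After op 1 fill(0,0,G) [38 cells changed]:
GGGGGGGG
GGGGGGGB
GGBBBBGG
GYBBBBGG
GGBBBBGG
GGBBBBGG
GGGGGGGG

Answer: 38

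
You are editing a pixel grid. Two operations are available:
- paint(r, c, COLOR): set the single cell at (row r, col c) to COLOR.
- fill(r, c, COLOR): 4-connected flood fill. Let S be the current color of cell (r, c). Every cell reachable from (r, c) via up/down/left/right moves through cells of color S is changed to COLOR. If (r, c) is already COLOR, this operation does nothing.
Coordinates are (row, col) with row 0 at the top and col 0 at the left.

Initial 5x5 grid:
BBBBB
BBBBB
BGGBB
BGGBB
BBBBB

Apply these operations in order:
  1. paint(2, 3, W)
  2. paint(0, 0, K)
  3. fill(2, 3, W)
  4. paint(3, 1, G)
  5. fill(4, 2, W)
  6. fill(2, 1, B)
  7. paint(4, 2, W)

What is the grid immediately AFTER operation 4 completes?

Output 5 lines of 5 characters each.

Answer: KBBBB
BBBBB
BGGWB
BGGBB
BBBBB

Derivation:
After op 1 paint(2,3,W):
BBBBB
BBBBB
BGGWB
BGGBB
BBBBB
After op 2 paint(0,0,K):
KBBBB
BBBBB
BGGWB
BGGBB
BBBBB
After op 3 fill(2,3,W) [0 cells changed]:
KBBBB
BBBBB
BGGWB
BGGBB
BBBBB
After op 4 paint(3,1,G):
KBBBB
BBBBB
BGGWB
BGGBB
BBBBB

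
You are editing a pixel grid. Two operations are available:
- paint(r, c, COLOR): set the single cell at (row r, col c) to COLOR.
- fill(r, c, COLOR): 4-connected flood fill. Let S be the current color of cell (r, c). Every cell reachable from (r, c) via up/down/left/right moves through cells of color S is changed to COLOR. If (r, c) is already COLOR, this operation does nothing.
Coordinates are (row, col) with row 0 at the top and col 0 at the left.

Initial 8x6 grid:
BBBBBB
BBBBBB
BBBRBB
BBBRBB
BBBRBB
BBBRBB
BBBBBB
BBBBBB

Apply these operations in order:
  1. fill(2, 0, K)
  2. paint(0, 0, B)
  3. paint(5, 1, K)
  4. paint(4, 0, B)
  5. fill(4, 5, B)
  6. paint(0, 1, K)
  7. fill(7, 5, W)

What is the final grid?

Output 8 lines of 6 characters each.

After op 1 fill(2,0,K) [44 cells changed]:
KKKKKK
KKKKKK
KKKRKK
KKKRKK
KKKRKK
KKKRKK
KKKKKK
KKKKKK
After op 2 paint(0,0,B):
BKKKKK
KKKKKK
KKKRKK
KKKRKK
KKKRKK
KKKRKK
KKKKKK
KKKKKK
After op 3 paint(5,1,K):
BKKKKK
KKKKKK
KKKRKK
KKKRKK
KKKRKK
KKKRKK
KKKKKK
KKKKKK
After op 4 paint(4,0,B):
BKKKKK
KKKKKK
KKKRKK
KKKRKK
BKKRKK
KKKRKK
KKKKKK
KKKKKK
After op 5 fill(4,5,B) [42 cells changed]:
BBBBBB
BBBBBB
BBBRBB
BBBRBB
BBBRBB
BBBRBB
BBBBBB
BBBBBB
After op 6 paint(0,1,K):
BKBBBB
BBBBBB
BBBRBB
BBBRBB
BBBRBB
BBBRBB
BBBBBB
BBBBBB
After op 7 fill(7,5,W) [43 cells changed]:
WKWWWW
WWWWWW
WWWRWW
WWWRWW
WWWRWW
WWWRWW
WWWWWW
WWWWWW

Answer: WKWWWW
WWWWWW
WWWRWW
WWWRWW
WWWRWW
WWWRWW
WWWWWW
WWWWWW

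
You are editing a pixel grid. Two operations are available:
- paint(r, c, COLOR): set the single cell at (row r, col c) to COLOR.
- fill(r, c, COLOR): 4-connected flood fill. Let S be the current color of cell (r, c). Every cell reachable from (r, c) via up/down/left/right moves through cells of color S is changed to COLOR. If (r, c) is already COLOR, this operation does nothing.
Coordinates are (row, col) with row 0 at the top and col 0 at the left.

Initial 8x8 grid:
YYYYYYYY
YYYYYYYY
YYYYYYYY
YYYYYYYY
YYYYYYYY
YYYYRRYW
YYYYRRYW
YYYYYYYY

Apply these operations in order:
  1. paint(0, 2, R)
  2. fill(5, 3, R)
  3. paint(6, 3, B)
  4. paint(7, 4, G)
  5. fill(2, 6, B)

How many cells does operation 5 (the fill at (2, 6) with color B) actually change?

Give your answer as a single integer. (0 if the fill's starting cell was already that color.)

After op 1 paint(0,2,R):
YYRYYYYY
YYYYYYYY
YYYYYYYY
YYYYYYYY
YYYYYYYY
YYYYRRYW
YYYYRRYW
YYYYYYYY
After op 2 fill(5,3,R) [57 cells changed]:
RRRRRRRR
RRRRRRRR
RRRRRRRR
RRRRRRRR
RRRRRRRR
RRRRRRRW
RRRRRRRW
RRRRRRRR
After op 3 paint(6,3,B):
RRRRRRRR
RRRRRRRR
RRRRRRRR
RRRRRRRR
RRRRRRRR
RRRRRRRW
RRRBRRRW
RRRRRRRR
After op 4 paint(7,4,G):
RRRRRRRR
RRRRRRRR
RRRRRRRR
RRRRRRRR
RRRRRRRR
RRRRRRRW
RRRBRRRW
RRRRGRRR
After op 5 fill(2,6,B) [60 cells changed]:
BBBBBBBB
BBBBBBBB
BBBBBBBB
BBBBBBBB
BBBBBBBB
BBBBBBBW
BBBBBBBW
BBBBGBBB

Answer: 60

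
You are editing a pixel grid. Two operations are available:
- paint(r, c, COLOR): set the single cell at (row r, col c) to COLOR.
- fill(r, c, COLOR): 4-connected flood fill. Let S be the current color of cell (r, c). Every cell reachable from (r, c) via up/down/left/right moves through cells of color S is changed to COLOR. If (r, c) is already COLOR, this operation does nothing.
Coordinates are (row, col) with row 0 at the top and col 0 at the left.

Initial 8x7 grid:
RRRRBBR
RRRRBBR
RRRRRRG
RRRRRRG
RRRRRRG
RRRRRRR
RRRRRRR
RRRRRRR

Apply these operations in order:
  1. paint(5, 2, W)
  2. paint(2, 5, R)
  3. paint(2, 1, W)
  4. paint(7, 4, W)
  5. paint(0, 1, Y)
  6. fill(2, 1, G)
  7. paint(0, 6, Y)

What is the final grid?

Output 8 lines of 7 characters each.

After op 1 paint(5,2,W):
RRRRBBR
RRRRBBR
RRRRRRG
RRRRRRG
RRRRRRG
RRWRRRR
RRRRRRR
RRRRRRR
After op 2 paint(2,5,R):
RRRRBBR
RRRRBBR
RRRRRRG
RRRRRRG
RRRRRRG
RRWRRRR
RRRRRRR
RRRRRRR
After op 3 paint(2,1,W):
RRRRBBR
RRRRBBR
RWRRRRG
RRRRRRG
RRRRRRG
RRWRRRR
RRRRRRR
RRRRRRR
After op 4 paint(7,4,W):
RRRRBBR
RRRRBBR
RWRRRRG
RRRRRRG
RRRRRRG
RRWRRRR
RRRRRRR
RRRRWRR
After op 5 paint(0,1,Y):
RYRRBBR
RRRRBBR
RWRRRRG
RRRRRRG
RRRRRRG
RRWRRRR
RRRRRRR
RRRRWRR
After op 6 fill(2,1,G) [1 cells changed]:
RYRRBBR
RRRRBBR
RGRRRRG
RRRRRRG
RRRRRRG
RRWRRRR
RRRRRRR
RRRRWRR
After op 7 paint(0,6,Y):
RYRRBBY
RRRRBBR
RGRRRRG
RRRRRRG
RRRRRRG
RRWRRRR
RRRRRRR
RRRRWRR

Answer: RYRRBBY
RRRRBBR
RGRRRRG
RRRRRRG
RRRRRRG
RRWRRRR
RRRRRRR
RRRRWRR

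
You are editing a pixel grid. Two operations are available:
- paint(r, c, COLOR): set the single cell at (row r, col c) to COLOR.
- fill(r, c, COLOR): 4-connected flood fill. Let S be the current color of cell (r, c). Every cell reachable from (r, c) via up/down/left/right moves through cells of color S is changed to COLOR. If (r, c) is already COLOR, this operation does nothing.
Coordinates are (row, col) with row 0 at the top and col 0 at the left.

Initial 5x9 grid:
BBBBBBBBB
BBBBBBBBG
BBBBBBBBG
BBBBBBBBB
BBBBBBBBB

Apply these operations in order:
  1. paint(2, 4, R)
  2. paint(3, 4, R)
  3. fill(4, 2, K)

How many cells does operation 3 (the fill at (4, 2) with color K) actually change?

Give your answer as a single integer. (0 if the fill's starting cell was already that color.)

Answer: 41

Derivation:
After op 1 paint(2,4,R):
BBBBBBBBB
BBBBBBBBG
BBBBRBBBG
BBBBBBBBB
BBBBBBBBB
After op 2 paint(3,4,R):
BBBBBBBBB
BBBBBBBBG
BBBBRBBBG
BBBBRBBBB
BBBBBBBBB
After op 3 fill(4,2,K) [41 cells changed]:
KKKKKKKKK
KKKKKKKKG
KKKKRKKKG
KKKKRKKKK
KKKKKKKKK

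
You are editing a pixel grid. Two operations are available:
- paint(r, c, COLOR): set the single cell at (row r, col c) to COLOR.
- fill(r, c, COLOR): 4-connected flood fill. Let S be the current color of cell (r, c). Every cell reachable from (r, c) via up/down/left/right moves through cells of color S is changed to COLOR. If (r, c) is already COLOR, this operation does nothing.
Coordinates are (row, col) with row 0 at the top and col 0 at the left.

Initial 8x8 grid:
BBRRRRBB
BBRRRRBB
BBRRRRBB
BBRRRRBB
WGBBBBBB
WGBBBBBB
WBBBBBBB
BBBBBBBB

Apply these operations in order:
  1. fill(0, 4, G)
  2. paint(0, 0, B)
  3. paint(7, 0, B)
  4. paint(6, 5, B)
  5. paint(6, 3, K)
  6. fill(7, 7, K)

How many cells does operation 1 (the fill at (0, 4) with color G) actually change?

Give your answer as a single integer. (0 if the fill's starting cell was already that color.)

Answer: 16

Derivation:
After op 1 fill(0,4,G) [16 cells changed]:
BBGGGGBB
BBGGGGBB
BBGGGGBB
BBGGGGBB
WGBBBBBB
WGBBBBBB
WBBBBBBB
BBBBBBBB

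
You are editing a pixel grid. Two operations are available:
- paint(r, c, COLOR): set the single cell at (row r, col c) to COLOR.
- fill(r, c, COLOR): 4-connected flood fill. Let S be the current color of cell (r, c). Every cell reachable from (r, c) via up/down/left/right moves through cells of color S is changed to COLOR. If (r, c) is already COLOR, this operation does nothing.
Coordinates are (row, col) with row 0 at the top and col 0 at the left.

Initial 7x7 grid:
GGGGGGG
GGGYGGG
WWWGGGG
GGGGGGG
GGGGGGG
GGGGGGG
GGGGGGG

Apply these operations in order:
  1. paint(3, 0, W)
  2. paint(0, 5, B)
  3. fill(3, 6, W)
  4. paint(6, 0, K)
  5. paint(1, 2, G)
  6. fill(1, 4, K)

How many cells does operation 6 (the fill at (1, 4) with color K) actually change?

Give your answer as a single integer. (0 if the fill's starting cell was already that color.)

Answer: 45

Derivation:
After op 1 paint(3,0,W):
GGGGGGG
GGGYGGG
WWWGGGG
WGGGGGG
GGGGGGG
GGGGGGG
GGGGGGG
After op 2 paint(0,5,B):
GGGGGBG
GGGYGGG
WWWGGGG
WGGGGGG
GGGGGGG
GGGGGGG
GGGGGGG
After op 3 fill(3,6,W) [43 cells changed]:
WWWWWBW
WWWYWWW
WWWWWWW
WWWWWWW
WWWWWWW
WWWWWWW
WWWWWWW
After op 4 paint(6,0,K):
WWWWWBW
WWWYWWW
WWWWWWW
WWWWWWW
WWWWWWW
WWWWWWW
KWWWWWW
After op 5 paint(1,2,G):
WWWWWBW
WWGYWWW
WWWWWWW
WWWWWWW
WWWWWWW
WWWWWWW
KWWWWWW
After op 6 fill(1,4,K) [45 cells changed]:
KKKKKBK
KKGYKKK
KKKKKKK
KKKKKKK
KKKKKKK
KKKKKKK
KKKKKKK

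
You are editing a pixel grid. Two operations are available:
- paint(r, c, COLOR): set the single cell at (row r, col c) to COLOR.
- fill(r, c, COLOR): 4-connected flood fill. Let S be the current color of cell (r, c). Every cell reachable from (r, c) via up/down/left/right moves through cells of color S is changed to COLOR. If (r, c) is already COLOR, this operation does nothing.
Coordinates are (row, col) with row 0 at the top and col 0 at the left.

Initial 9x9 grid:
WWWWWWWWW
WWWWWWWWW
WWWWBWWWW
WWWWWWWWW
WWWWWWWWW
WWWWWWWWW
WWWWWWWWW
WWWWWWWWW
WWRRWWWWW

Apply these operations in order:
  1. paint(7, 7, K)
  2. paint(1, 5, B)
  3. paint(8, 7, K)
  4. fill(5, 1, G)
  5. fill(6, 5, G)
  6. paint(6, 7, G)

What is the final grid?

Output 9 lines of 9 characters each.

Answer: GGGGGGGGG
GGGGGBGGG
GGGGBGGGG
GGGGGGGGG
GGGGGGGGG
GGGGGGGGG
GGGGGGGGG
GGGGGGGKG
GGRRGGGKG

Derivation:
After op 1 paint(7,7,K):
WWWWWWWWW
WWWWWWWWW
WWWWBWWWW
WWWWWWWWW
WWWWWWWWW
WWWWWWWWW
WWWWWWWWW
WWWWWWWKW
WWRRWWWWW
After op 2 paint(1,5,B):
WWWWWWWWW
WWWWWBWWW
WWWWBWWWW
WWWWWWWWW
WWWWWWWWW
WWWWWWWWW
WWWWWWWWW
WWWWWWWKW
WWRRWWWWW
After op 3 paint(8,7,K):
WWWWWWWWW
WWWWWBWWW
WWWWBWWWW
WWWWWWWWW
WWWWWWWWW
WWWWWWWWW
WWWWWWWWW
WWWWWWWKW
WWRRWWWKW
After op 4 fill(5,1,G) [75 cells changed]:
GGGGGGGGG
GGGGGBGGG
GGGGBGGGG
GGGGGGGGG
GGGGGGGGG
GGGGGGGGG
GGGGGGGGG
GGGGGGGKG
GGRRGGGKG
After op 5 fill(6,5,G) [0 cells changed]:
GGGGGGGGG
GGGGGBGGG
GGGGBGGGG
GGGGGGGGG
GGGGGGGGG
GGGGGGGGG
GGGGGGGGG
GGGGGGGKG
GGRRGGGKG
After op 6 paint(6,7,G):
GGGGGGGGG
GGGGGBGGG
GGGGBGGGG
GGGGGGGGG
GGGGGGGGG
GGGGGGGGG
GGGGGGGGG
GGGGGGGKG
GGRRGGGKG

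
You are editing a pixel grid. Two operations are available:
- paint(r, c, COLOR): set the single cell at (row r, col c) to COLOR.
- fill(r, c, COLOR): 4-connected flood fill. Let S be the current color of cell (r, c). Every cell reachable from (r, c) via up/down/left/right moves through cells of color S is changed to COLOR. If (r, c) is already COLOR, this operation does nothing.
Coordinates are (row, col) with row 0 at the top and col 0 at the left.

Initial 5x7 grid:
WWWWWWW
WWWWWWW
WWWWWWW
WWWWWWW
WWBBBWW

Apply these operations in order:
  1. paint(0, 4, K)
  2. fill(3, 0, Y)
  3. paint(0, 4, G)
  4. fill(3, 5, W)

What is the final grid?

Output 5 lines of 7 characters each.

Answer: WWWWGWW
WWWWWWW
WWWWWWW
WWWWWWW
WWBBBWW

Derivation:
After op 1 paint(0,4,K):
WWWWKWW
WWWWWWW
WWWWWWW
WWWWWWW
WWBBBWW
After op 2 fill(3,0,Y) [31 cells changed]:
YYYYKYY
YYYYYYY
YYYYYYY
YYYYYYY
YYBBBYY
After op 3 paint(0,4,G):
YYYYGYY
YYYYYYY
YYYYYYY
YYYYYYY
YYBBBYY
After op 4 fill(3,5,W) [31 cells changed]:
WWWWGWW
WWWWWWW
WWWWWWW
WWWWWWW
WWBBBWW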